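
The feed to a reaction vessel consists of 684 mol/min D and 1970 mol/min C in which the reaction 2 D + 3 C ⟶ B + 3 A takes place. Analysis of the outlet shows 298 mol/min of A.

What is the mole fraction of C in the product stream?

0.654

For A: n = n₀ + 3ξ → 298 = 0 + 3ξ, giving ξ = 99.33 mol/min.
Outlet amounts (n = n₀ + ν ξ):
  D: 684 − 2(99.33) = 485.3
  C: 1970 − 3(99.33) = 1672
  B: 0 + 1(99.33) = 99.33
  A: 0 + 3(99.33) = 298
Total out = 2555 mol/min; y_C = 1672 / 2555 = 0.6545.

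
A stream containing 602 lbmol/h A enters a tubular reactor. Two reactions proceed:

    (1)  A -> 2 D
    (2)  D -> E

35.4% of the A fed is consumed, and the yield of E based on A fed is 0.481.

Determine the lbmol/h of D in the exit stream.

137 lbmol/h

Conversion of A: A consumed = 1ξ₁ = 0.354 × 602 → ξ₁ = 213.1 lbmol/h.
Yield of E: 1ξ₂ / 602 = 0.481 → ξ₂ = 289.6 lbmol/h.
Outlet amounts (n = n₀ + Σ ν·ξ):
  A: 602 − 1(213.1) = 388.9
  D: 0 + 2(213.1) − 1(289.6) = 136.7
  E: 0 + 1(289.6) = 289.6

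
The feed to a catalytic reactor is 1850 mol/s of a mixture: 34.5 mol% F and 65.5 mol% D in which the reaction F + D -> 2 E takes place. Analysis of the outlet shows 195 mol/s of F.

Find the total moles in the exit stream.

For F: n = n₀ − 1ξ → 195 = 638.2 − 1ξ, giving ξ = 443.2 mol/s.
Outlet amounts (n = n₀ + ν ξ):
  F: 638.2 − 1(443.2) = 195
  D: 1212 − 1(443.2) = 768.5
  E: 0 + 2(443.2) = 886.5
Total out = 195 + 768.5 + 886.5 = 1850 mol/s.

1850 mol/s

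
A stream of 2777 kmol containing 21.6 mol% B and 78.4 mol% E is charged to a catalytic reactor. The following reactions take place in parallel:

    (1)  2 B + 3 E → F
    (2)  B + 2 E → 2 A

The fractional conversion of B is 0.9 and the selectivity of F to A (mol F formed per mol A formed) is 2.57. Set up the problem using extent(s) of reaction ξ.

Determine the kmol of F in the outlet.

Conversion of B: B consumed = 0.9 × 599.8 = 539.8 kmol = 2ξ₁ + 1ξ₂.
Selectivity: 1ξ₁ / (2ξ₂) = 2.57 → ξ₁ = 5.14 ξ₂.
Substitute: (2·5.14 + 1) ξ₂ = 539.8 → ξ₂ = 47.86 kmol, ξ₁ = 246 kmol.
Outlet amounts (n = n₀ + Σ ν·ξ):
  B: 599.8 − 2(246) − 1(47.86) = 59.98
  E: 2177 − 3(246) − 2(47.86) = 1343
  F: 0 + 1(246) = 246
  A: 0 + 2(47.86) = 95.72

246 kmol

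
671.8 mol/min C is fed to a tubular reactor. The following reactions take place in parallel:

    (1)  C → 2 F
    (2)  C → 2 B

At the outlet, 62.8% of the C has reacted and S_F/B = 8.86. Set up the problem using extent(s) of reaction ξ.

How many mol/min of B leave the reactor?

85.6 mol/min

Conversion of C: C consumed = 0.628 × 671.8 = 421.9 mol/min = 1ξ₁ + 1ξ₂.
Selectivity: 2ξ₁ / (2ξ₂) = 8.86 → ξ₁ = 8.86 ξ₂.
Substitute: (1·8.86 + 1) ξ₂ = 421.9 → ξ₂ = 42.79 mol/min, ξ₁ = 379.1 mol/min.
Outlet amounts (n = n₀ + Σ ν·ξ):
  C: 671.8 − 1(379.1) − 1(42.79) = 249.9
  F: 0 + 2(379.1) = 758.2
  B: 0 + 2(42.79) = 85.58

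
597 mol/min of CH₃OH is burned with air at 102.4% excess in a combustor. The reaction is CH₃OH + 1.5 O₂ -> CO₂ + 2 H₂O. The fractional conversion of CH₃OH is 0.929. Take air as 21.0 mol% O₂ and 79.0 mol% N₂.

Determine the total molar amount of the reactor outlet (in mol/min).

9510 mol/min

Stoichiometric O₂ = 1.5 × 597 = 895.5 mol/min; O₂ fed = 895.5 × 2.024 = 1812 mol/min.
N₂ fed = 1812 × 79/21 = 6818 mol/min.
Fuel reacted = 0.929 × 597 → ξ = 554.6 mol/min.
Outlet (n = n₀ + ν ξ):
  CH₃OH: 597 − 1(554.6) = 42.39
  O₂: 1812 − 1.5(554.6) = 980.6
  N₂: 6818 (inert)
  CO₂: 0 + 1(554.6) = 554.6
  H₂O: 0 + 2(554.6) = 1109
Total out = 42.39 + 980.6 + 6818 + 554.6 + 1109 = 9505 mol/min.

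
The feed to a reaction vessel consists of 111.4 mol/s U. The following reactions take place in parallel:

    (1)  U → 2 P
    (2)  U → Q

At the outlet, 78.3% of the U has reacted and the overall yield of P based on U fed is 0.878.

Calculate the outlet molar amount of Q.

Yield of P: 2ξ₁ / 111.4 = 0.878 → ξ₁ = 48.9 mol/s.
Conversion of U: 1ξ₁ + 1ξ₂ = 0.783 × 111.4 = 87.23 → ξ₂ = 38.32 mol/s.
Outlet amounts (n = n₀ + Σ ν·ξ):
  U: 111.4 − 1(48.9) − 1(38.32) = 24.17
  P: 0 + 2(48.9) = 97.81
  Q: 0 + 1(38.32) = 38.32

38.3 mol/s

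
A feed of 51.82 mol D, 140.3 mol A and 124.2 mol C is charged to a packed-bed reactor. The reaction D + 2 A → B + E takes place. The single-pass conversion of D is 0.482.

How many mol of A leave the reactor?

90.3 mol

D reacted = 0.482 × 51.82 = 24.98 mol; ν_D = −1, so ξ = 24.98/1 = 24.98 mol.
Outlet amounts (n = n₀ + ν ξ):
  D: 51.82 − 1(24.98) = 26.84
  A: 140.3 − 2(24.98) = 90.35
  B: 0 + 1(24.98) = 24.98
  E: 0 + 1(24.98) = 24.98
  C: 124.2 (inert)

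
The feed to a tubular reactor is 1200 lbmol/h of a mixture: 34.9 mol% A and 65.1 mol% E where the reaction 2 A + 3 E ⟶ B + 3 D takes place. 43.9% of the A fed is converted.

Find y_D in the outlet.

0.249

A reacted = 0.439 × 418.8 = 183.9 lbmol/h; ν_A = −2, so ξ = 183.9/2 = 91.93 lbmol/h.
Outlet amounts (n = n₀ + ν ξ):
  A: 418.8 − 2(91.93) = 234.9
  E: 781.2 − 3(91.93) = 505.4
  B: 0 + 1(91.93) = 91.93
  D: 0 + 3(91.93) = 275.8
Total out = 1108 lbmol/h; y_D = 275.8 / 1108 = 0.2489.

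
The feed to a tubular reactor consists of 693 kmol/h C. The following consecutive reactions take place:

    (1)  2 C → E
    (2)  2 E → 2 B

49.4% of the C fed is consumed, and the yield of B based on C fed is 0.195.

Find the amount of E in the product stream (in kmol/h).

36 kmol/h

Conversion of C: C consumed = 2ξ₁ = 0.494 × 693 → ξ₁ = 171.2 kmol/h.
Yield of B: 2ξ₂ / 693 = 0.195 → ξ₂ = 67.57 kmol/h.
Outlet amounts (n = n₀ + Σ ν·ξ):
  C: 693 − 2(171.2) = 350.7
  E: 0 + 1(171.2) − 2(67.57) = 36.04
  B: 0 + 2(67.57) = 135.1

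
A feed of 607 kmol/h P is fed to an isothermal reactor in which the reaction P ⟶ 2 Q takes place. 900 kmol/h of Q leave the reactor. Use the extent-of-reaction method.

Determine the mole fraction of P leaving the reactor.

0.149

For Q: n = n₀ + 2ξ → 900 = 0 + 2ξ, giving ξ = 450 kmol/h.
Outlet amounts (n = n₀ + ν ξ):
  P: 607 − 1(450) = 157
  Q: 0 + 2(450) = 900
Total out = 1057 kmol/h; y_P = 157 / 1057 = 0.1485.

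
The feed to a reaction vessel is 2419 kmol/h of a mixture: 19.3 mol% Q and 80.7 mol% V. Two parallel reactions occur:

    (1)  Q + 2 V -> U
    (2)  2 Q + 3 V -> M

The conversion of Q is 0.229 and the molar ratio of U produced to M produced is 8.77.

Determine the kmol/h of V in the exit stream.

Conversion of Q: Q consumed = 0.229 × 466.9 = 106.9 kmol/h = 1ξ₁ + 2ξ₂.
Selectivity: 1ξ₁ / (1ξ₂) = 8.77 → ξ₁ = 8.77 ξ₂.
Substitute: (1·8.77 + 2) ξ₂ = 106.9 → ξ₂ = 9.927 kmol/h, ξ₁ = 87.06 kmol/h.
Outlet amounts (n = n₀ + Σ ν·ξ):
  Q: 466.9 − 1(87.06) − 2(9.927) = 360
  V: 1952 − 2(87.06) − 3(9.927) = 1748
  U: 0 + 1(87.06) = 87.06
  M: 0 + 1(9.927) = 9.927

1750 kmol/h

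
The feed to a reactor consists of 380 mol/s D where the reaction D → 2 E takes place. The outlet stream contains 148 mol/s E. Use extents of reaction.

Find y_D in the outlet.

0.674

For E: n = n₀ + 2ξ → 148 = 0 + 2ξ, giving ξ = 74 mol/s.
Outlet amounts (n = n₀ + ν ξ):
  D: 380 − 1(74) = 306
  E: 0 + 2(74) = 148
Total out = 454 mol/s; y_D = 306 / 454 = 0.674.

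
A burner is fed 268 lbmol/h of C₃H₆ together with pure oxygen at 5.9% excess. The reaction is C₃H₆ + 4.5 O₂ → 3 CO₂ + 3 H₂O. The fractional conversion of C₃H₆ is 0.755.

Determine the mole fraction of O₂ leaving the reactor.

Stoichiometric O₂ = 4.5 × 268 = 1206 lbmol/h; O₂ fed = 1206 × 1.059 = 1277 lbmol/h.
Fuel reacted = 0.755 × 268 → ξ = 202.3 lbmol/h.
Outlet (n = n₀ + ν ξ):
  C₃H₆: 268 − 1(202.3) = 65.66
  O₂: 1277 − 4.5(202.3) = 366.6
  CO₂: 0 + 3(202.3) = 607
  H₂O: 0 + 3(202.3) = 607
Total out = 1646 lbmol/h; y_O₂ = 366.6 / 1646 = 0.2227.

0.223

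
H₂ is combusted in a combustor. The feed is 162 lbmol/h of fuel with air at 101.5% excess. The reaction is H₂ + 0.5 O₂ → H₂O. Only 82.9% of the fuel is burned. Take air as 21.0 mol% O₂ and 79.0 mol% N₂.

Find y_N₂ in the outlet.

0.704

Stoichiometric O₂ = 0.5 × 162 = 81 lbmol/h; O₂ fed = 81 × 2.015 = 163.2 lbmol/h.
N₂ fed = 163.2 × 79/21 = 614 lbmol/h.
Fuel reacted = 0.829 × 162 → ξ = 134.3 lbmol/h.
Outlet (n = n₀ + ν ξ):
  H₂: 162 − 1(134.3) = 27.7
  O₂: 163.2 − 0.5(134.3) = 96.07
  N₂: 614 (inert)
  H₂O: 0 + 1(134.3) = 134.3
Total out = 872.1 lbmol/h; y_N₂ = 614 / 872.1 = 0.7041.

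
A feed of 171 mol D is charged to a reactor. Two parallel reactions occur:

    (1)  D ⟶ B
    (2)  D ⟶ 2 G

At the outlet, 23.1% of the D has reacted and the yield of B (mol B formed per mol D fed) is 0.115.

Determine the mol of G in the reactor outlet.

Yield of B: 1ξ₁ / 171 = 0.115 → ξ₁ = 19.66 mol.
Conversion of D: 1ξ₁ + 1ξ₂ = 0.231 × 171 = 39.5 → ξ₂ = 19.84 mol.
Outlet amounts (n = n₀ + Σ ν·ξ):
  D: 171 − 1(19.66) − 1(19.84) = 131.5
  B: 0 + 1(19.66) = 19.66
  G: 0 + 2(19.84) = 39.67

39.7 mol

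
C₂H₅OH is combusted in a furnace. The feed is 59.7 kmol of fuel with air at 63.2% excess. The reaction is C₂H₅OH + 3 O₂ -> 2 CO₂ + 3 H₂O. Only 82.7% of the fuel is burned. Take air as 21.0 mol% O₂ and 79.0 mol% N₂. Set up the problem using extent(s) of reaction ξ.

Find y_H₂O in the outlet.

Stoichiometric O₂ = 3 × 59.7 = 179.1 kmol; O₂ fed = 179.1 × 1.632 = 292.3 kmol.
N₂ fed = 292.3 × 79/21 = 1100 kmol.
Fuel reacted = 0.827 × 59.7 → ξ = 49.37 kmol.
Outlet (n = n₀ + ν ξ):
  C₂H₅OH: 59.7 − 1(49.37) = 10.33
  O₂: 292.3 − 3(49.37) = 144.2
  N₂: 1100 (inert)
  CO₂: 0 + 2(49.37) = 98.74
  H₂O: 0 + 3(49.37) = 148.1
Total out = 1501 kmol; y_H₂O = 148.1 / 1501 = 0.09868.

0.0987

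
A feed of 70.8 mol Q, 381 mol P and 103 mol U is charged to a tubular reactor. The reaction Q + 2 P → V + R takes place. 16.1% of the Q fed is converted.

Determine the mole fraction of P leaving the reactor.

Q reacted = 0.161 × 70.8 = 11.4 mol; ν_Q = −1, so ξ = 11.4/1 = 11.4 mol.
Outlet amounts (n = n₀ + ν ξ):
  Q: 70.8 − 1(11.4) = 59.4
  P: 381 − 2(11.4) = 358.2
  V: 0 + 1(11.4) = 11.4
  R: 0 + 1(11.4) = 11.4
  U: 103 (inert)
Total out = 543.4 mol; y_P = 358.2 / 543.4 = 0.6592.

0.659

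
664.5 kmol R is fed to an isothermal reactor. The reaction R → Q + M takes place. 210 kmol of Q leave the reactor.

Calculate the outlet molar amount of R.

454 kmol

For Q: n = n₀ + 1ξ → 210 = 0 + 1ξ, giving ξ = 210 kmol.
Outlet amounts (n = n₀ + ν ξ):
  R: 664.5 − 1(210) = 454.5
  Q: 0 + 1(210) = 210
  M: 0 + 1(210) = 210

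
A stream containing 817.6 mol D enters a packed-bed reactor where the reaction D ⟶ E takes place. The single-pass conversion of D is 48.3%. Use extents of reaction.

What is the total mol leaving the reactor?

818 mol

D reacted = 0.483 × 817.6 = 394.9 mol; ν_D = −1, so ξ = 394.9/1 = 394.9 mol.
Outlet amounts (n = n₀ + ν ξ):
  D: 817.6 − 1(394.9) = 422.7
  E: 0 + 1(394.9) = 394.9
Total out = 422.7 + 394.9 = 817.6 mol.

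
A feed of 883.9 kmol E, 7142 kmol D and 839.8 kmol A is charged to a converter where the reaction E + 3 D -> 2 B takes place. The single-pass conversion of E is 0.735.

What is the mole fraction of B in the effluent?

0.172

E reacted = 0.735 × 883.9 = 649.7 kmol; ν_E = −1, so ξ = 649.7/1 = 649.7 kmol.
Outlet amounts (n = n₀ + ν ξ):
  E: 883.9 − 1(649.7) = 234.2
  D: 7142 − 3(649.7) = 5193
  B: 0 + 2(649.7) = 1299
  A: 839.8 (inert)
Total out = 7566 kmol; y_B = 1299 / 7566 = 0.1717.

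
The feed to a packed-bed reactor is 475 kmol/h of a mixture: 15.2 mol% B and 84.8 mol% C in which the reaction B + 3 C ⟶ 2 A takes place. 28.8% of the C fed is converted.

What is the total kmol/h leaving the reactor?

398 kmol/h

C reacted = 0.288 × 402.8 = 116 kmol/h; ν_C = −3, so ξ = 116/3 = 38.67 kmol/h.
Outlet amounts (n = n₀ + ν ξ):
  B: 72.2 − 1(38.67) = 33.53
  C: 402.8 − 3(38.67) = 286.8
  A: 0 + 2(38.67) = 77.34
Total out = 33.53 + 286.8 + 77.34 = 397.7 kmol/h.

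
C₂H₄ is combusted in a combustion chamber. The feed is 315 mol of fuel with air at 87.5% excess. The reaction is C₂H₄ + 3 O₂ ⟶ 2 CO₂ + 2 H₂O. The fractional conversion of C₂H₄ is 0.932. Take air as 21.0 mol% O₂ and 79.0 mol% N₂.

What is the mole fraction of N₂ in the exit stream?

0.762

Stoichiometric O₂ = 3 × 315 = 945 mol; O₂ fed = 945 × 1.875 = 1772 mol.
N₂ fed = 1772 × 79/21 = 6666 mol.
Fuel reacted = 0.932 × 315 → ξ = 293.6 mol.
Outlet (n = n₀ + ν ξ):
  C₂H₄: 315 − 1(293.6) = 21.42
  O₂: 1772 − 3(293.6) = 891.1
  N₂: 6666 (inert)
  CO₂: 0 + 2(293.6) = 587.2
  H₂O: 0 + 2(293.6) = 587.2
Total out = 8752 mol; y_N₂ = 6666 / 8752 = 0.7616.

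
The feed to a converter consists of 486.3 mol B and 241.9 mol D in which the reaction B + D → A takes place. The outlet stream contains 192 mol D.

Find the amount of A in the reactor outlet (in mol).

49.9 mol

For D: n = n₀ − 1ξ → 192 = 241.9 − 1ξ, giving ξ = 49.9 mol.
Outlet amounts (n = n₀ + ν ξ):
  B: 486.3 − 1(49.9) = 436.4
  D: 241.9 − 1(49.9) = 192
  A: 0 + 1(49.9) = 49.9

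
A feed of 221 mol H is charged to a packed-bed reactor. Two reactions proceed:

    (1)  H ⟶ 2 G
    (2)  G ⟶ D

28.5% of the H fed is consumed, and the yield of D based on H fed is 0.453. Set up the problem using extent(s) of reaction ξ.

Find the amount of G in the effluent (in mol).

25.9 mol

Conversion of H: H consumed = 1ξ₁ = 0.285 × 221 → ξ₁ = 62.98 mol.
Yield of D: 1ξ₂ / 221 = 0.453 → ξ₂ = 100.1 mol.
Outlet amounts (n = n₀ + Σ ν·ξ):
  H: 221 − 1(62.98) = 158
  G: 0 + 2(62.98) − 1(100.1) = 25.86
  D: 0 + 1(100.1) = 100.1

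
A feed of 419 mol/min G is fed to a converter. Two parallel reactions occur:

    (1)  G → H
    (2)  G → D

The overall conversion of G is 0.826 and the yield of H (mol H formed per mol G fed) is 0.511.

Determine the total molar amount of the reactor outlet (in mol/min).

Yield of H: 1ξ₁ / 419 = 0.511 → ξ₁ = 214.1 mol/min.
Conversion of G: 1ξ₁ + 1ξ₂ = 0.826 × 419 = 346.1 → ξ₂ = 132 mol/min.
Outlet amounts (n = n₀ + Σ ν·ξ):
  G: 419 − 1(214.1) − 1(132) = 72.91
  H: 0 + 1(214.1) = 214.1
  D: 0 + 1(132) = 132
Total out = 72.91 + 214.1 + 132 = 419 mol/min.

419 mol/min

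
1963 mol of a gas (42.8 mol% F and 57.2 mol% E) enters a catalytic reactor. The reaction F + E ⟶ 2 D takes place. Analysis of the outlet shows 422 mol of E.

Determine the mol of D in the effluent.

For E: n = n₀ − 1ξ → 422 = 1123 − 1ξ, giving ξ = 700.8 mol.
Outlet amounts (n = n₀ + ν ξ):
  F: 840.2 − 1(700.8) = 139.3
  E: 1123 − 1(700.8) = 422
  D: 0 + 2(700.8) = 1402

1400 mol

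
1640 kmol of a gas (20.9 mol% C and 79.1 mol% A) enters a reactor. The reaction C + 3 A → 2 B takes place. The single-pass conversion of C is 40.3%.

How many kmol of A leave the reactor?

883 kmol

C reacted = 0.403 × 342.8 = 138.1 kmol; ν_C = −1, so ξ = 138.1/1 = 138.1 kmol.
Outlet amounts (n = n₀ + ν ξ):
  C: 342.8 − 1(138.1) = 204.6
  A: 1297 − 3(138.1) = 882.8
  B: 0 + 2(138.1) = 276.3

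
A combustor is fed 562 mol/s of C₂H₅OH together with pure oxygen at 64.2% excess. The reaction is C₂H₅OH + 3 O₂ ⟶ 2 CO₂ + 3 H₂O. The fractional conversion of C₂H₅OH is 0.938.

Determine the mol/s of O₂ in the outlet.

Stoichiometric O₂ = 3 × 562 = 1686 mol/s; O₂ fed = 1686 × 1.642 = 2768 mol/s.
Fuel reacted = 0.938 × 562 → ξ = 527.2 mol/s.
Outlet (n = n₀ + ν ξ):
  C₂H₅OH: 562 − 1(527.2) = 34.84
  O₂: 2768 − 3(527.2) = 1187
  CO₂: 0 + 2(527.2) = 1054
  H₂O: 0 + 3(527.2) = 1581

1190 mol/s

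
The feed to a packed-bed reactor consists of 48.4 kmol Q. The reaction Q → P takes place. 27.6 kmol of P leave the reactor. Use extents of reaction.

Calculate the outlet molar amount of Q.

20.8 kmol

For P: n = n₀ + 1ξ → 27.6 = 0 + 1ξ, giving ξ = 27.6 kmol.
Outlet amounts (n = n₀ + ν ξ):
  Q: 48.4 − 1(27.6) = 20.8
  P: 0 + 1(27.6) = 27.6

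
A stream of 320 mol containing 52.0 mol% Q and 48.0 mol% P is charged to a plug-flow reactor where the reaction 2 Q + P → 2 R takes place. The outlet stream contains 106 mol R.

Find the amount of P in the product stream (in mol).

For R: n = n₀ + 2ξ → 106 = 0 + 2ξ, giving ξ = 53 mol.
Outlet amounts (n = n₀ + ν ξ):
  Q: 166.4 − 2(53) = 60.4
  P: 153.6 − 1(53) = 100.6
  R: 0 + 2(53) = 106

101 mol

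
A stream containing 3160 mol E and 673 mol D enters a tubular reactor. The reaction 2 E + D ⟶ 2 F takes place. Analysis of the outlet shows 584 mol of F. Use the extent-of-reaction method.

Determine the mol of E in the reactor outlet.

For F: n = n₀ + 2ξ → 584 = 0 + 2ξ, giving ξ = 292 mol.
Outlet amounts (n = n₀ + ν ξ):
  E: 3160 − 2(292) = 2576
  D: 673 − 1(292) = 381
  F: 0 + 2(292) = 584

2580 mol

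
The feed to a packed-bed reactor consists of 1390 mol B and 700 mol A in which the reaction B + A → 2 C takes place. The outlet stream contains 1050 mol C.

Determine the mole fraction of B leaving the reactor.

For C: n = n₀ + 2ξ → 1050 = 0 + 2ξ, giving ξ = 525 mol.
Outlet amounts (n = n₀ + ν ξ):
  B: 1390 − 1(525) = 865
  A: 700 − 1(525) = 175
  C: 0 + 2(525) = 1050
Total out = 2090 mol; y_B = 865 / 2090 = 0.4139.

0.414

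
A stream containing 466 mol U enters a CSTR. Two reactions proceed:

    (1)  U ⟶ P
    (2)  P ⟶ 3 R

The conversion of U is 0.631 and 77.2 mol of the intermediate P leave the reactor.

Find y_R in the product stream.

0.723

Conversion of U: U consumed = 1ξ₁ = 0.631 × 466 → ξ₁ = 294 mol.
P balance: n_P = 0 + 1ξ₁ − 1ξ₂ = 77.2 → ξ₂ = (1·294 − 77.2)/1 = 216.8 mol.
Outlet amounts (n = n₀ + Σ ν·ξ):
  U: 466 − 1(294) = 172
  P: 0 + 1(294) − 1(216.8) = 77.2
  R: 0 + 3(216.8) = 650.5
Total out = 899.7 mol; y_R = 650.5 / 899.7 = 0.7231.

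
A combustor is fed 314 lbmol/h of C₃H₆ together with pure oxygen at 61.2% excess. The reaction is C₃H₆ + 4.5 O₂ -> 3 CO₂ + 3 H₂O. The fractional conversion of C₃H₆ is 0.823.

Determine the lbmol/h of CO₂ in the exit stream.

775 lbmol/h

Stoichiometric O₂ = 4.5 × 314 = 1413 lbmol/h; O₂ fed = 1413 × 1.612 = 2278 lbmol/h.
Fuel reacted = 0.823 × 314 → ξ = 258.4 lbmol/h.
Outlet (n = n₀ + ν ξ):
  C₃H₆: 314 − 1(258.4) = 55.58
  O₂: 2278 − 4.5(258.4) = 1115
  CO₂: 0 + 3(258.4) = 775.3
  H₂O: 0 + 3(258.4) = 775.3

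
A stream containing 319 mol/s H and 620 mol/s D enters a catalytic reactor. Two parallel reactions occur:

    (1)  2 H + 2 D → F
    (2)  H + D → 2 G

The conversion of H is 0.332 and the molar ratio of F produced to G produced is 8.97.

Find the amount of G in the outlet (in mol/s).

5.74 mol/s

Conversion of H: H consumed = 0.332 × 319 = 105.9 mol/s = 2ξ₁ + 1ξ₂.
Selectivity: 1ξ₁ / (2ξ₂) = 8.97 → ξ₁ = 17.94 ξ₂.
Substitute: (2·17.94 + 1) ξ₂ = 105.9 → ξ₂ = 2.872 mol/s, ξ₁ = 51.52 mol/s.
Outlet amounts (n = n₀ + Σ ν·ξ):
  H: 319 − 2(51.52) − 1(2.872) = 213.1
  D: 620 − 2(51.52) − 1(2.872) = 514.1
  F: 0 + 1(51.52) = 51.52
  G: 0 + 2(2.872) = 5.743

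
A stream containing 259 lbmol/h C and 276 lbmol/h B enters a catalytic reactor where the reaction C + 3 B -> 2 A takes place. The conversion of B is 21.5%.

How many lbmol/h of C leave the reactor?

B reacted = 0.215 × 276 = 59.34 lbmol/h; ν_B = −3, so ξ = 59.34/3 = 19.78 lbmol/h.
Outlet amounts (n = n₀ + ν ξ):
  C: 259 − 1(19.78) = 239.2
  B: 276 − 3(19.78) = 216.7
  A: 0 + 2(19.78) = 39.56

239 lbmol/h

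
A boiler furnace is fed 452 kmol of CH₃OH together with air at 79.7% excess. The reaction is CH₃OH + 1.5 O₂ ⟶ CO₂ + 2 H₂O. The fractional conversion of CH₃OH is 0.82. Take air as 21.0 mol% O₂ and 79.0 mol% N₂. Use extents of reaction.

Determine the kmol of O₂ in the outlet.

662 kmol

Stoichiometric O₂ = 1.5 × 452 = 678 kmol; O₂ fed = 678 × 1.797 = 1218 kmol.
N₂ fed = 1218 × 79/21 = 4583 kmol.
Fuel reacted = 0.82 × 452 → ξ = 370.6 kmol.
Outlet (n = n₀ + ν ξ):
  CH₃OH: 452 − 1(370.6) = 81.36
  O₂: 1218 − 1.5(370.6) = 662.4
  N₂: 4583 (inert)
  CO₂: 0 + 1(370.6) = 370.6
  H₂O: 0 + 2(370.6) = 741.3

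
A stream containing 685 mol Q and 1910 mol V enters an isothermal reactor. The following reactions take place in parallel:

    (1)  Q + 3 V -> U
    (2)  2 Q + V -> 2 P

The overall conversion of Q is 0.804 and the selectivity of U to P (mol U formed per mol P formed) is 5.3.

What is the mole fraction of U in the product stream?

0.399

Conversion of Q: Q consumed = 0.804 × 685 = 550.7 mol = 1ξ₁ + 2ξ₂.
Selectivity: 1ξ₁ / (2ξ₂) = 5.3 → ξ₁ = 10.6 ξ₂.
Substitute: (1·10.6 + 2) ξ₂ = 550.7 → ξ₂ = 43.71 mol, ξ₁ = 463.3 mol.
Outlet amounts (n = n₀ + Σ ν·ξ):
  Q: 685 − 1(463.3) − 2(43.71) = 134.3
  V: 1910 − 3(463.3) − 1(43.71) = 476.3
  U: 0 + 1(463.3) = 463.3
  P: 0 + 2(43.71) = 87.42
Total out = 1161 mol; y_U = 463.3 / 1161 = 0.399.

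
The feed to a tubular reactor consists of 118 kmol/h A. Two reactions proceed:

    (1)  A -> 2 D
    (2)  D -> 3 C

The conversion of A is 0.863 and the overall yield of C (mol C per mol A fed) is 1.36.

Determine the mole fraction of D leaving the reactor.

Conversion of A: A consumed = 1ξ₁ = 0.863 × 118 → ξ₁ = 101.8 kmol/h.
Yield of C: 3ξ₂ / 118 = 1.36 → ξ₂ = 53.49 kmol/h.
Outlet amounts (n = n₀ + Σ ν·ξ):
  A: 118 − 1(101.8) = 16.17
  D: 0 + 2(101.8) − 1(53.49) = 150.2
  C: 0 + 3(53.49) = 160.5
Total out = 326.8 kmol/h; y_D = 150.2 / 326.8 = 0.4595.

0.46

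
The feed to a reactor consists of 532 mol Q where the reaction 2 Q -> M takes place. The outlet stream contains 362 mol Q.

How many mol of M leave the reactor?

85 mol

For Q: n = n₀ − 2ξ → 362 = 532 − 2ξ, giving ξ = 85 mol.
Outlet amounts (n = n₀ + ν ξ):
  Q: 532 − 2(85) = 362
  M: 0 + 1(85) = 85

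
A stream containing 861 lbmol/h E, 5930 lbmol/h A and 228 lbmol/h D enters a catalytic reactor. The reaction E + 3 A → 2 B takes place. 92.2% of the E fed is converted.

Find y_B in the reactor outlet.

0.292

E reacted = 0.922 × 861 = 793.8 lbmol/h; ν_E = −1, so ξ = 793.8/1 = 793.8 lbmol/h.
Outlet amounts (n = n₀ + ν ξ):
  E: 861 − 1(793.8) = 67.16
  A: 5930 − 3(793.8) = 3548
  B: 0 + 2(793.8) = 1588
  D: 228 (inert)
Total out = 5431 lbmol/h; y_B = 1588 / 5431 = 0.2923.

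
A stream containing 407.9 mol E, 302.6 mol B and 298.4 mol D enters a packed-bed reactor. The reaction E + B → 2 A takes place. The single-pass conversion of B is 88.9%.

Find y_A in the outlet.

0.533

B reacted = 0.889 × 302.6 = 269 mol; ν_B = −1, so ξ = 269/1 = 269 mol.
Outlet amounts (n = n₀ + ν ξ):
  E: 407.9 − 1(269) = 138.9
  B: 302.6 − 1(269) = 33.59
  A: 0 + 2(269) = 538
  D: 298.4 (inert)
Total out = 1009 mol; y_A = 538 / 1009 = 0.5333.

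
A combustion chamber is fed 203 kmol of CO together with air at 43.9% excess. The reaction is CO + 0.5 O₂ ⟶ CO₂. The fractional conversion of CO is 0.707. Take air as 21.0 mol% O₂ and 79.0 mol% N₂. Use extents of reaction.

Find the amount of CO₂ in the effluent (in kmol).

144 kmol

Stoichiometric O₂ = 0.5 × 203 = 101.5 kmol; O₂ fed = 101.5 × 1.439 = 146.1 kmol.
N₂ fed = 146.1 × 79/21 = 549.5 kmol.
Fuel reacted = 0.707 × 203 → ξ = 143.5 kmol.
Outlet (n = n₀ + ν ξ):
  CO: 203 − 1(143.5) = 59.48
  O₂: 146.1 − 0.5(143.5) = 74.3
  N₂: 549.5 (inert)
  CO₂: 0 + 1(143.5) = 143.5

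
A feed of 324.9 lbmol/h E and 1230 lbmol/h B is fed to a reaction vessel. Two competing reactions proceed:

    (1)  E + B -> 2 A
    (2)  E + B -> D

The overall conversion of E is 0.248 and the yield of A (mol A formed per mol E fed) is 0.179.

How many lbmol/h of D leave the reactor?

51.5 lbmol/h

Yield of A: 2ξ₁ / 324.9 = 0.179 → ξ₁ = 29.08 lbmol/h.
Conversion of E: 1ξ₁ + 1ξ₂ = 0.248 × 324.9 = 80.58 → ξ₂ = 51.5 lbmol/h.
Outlet amounts (n = n₀ + Σ ν·ξ):
  E: 324.9 − 1(29.08) − 1(51.5) = 244.3
  B: 1230 − 1(29.08) − 1(51.5) = 1149
  A: 0 + 2(29.08) = 58.16
  D: 0 + 1(51.5) = 51.5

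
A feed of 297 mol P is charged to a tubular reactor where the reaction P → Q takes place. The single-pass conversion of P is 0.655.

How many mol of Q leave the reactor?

P reacted = 0.655 × 297 = 194.5 mol; ν_P = −1, so ξ = 194.5/1 = 194.5 mol.
Outlet amounts (n = n₀ + ν ξ):
  P: 297 − 1(194.5) = 102.5
  Q: 0 + 1(194.5) = 194.5

195 mol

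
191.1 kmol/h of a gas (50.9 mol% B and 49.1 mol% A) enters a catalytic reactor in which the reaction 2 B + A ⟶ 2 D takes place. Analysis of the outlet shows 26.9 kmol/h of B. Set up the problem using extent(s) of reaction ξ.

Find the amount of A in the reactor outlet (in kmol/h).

58.6 kmol/h

For B: n = n₀ − 2ξ → 26.9 = 97.27 − 2ξ, giving ξ = 35.18 kmol/h.
Outlet amounts (n = n₀ + ν ξ):
  B: 97.27 − 2(35.18) = 26.9
  A: 93.83 − 1(35.18) = 58.65
  D: 0 + 2(35.18) = 70.37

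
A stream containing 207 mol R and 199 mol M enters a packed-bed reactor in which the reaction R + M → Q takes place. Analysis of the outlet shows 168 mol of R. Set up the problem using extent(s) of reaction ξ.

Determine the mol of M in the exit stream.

For R: n = n₀ − 1ξ → 168 = 207 − 1ξ, giving ξ = 39 mol.
Outlet amounts (n = n₀ + ν ξ):
  R: 207 − 1(39) = 168
  M: 199 − 1(39) = 160
  Q: 0 + 1(39) = 39

160 mol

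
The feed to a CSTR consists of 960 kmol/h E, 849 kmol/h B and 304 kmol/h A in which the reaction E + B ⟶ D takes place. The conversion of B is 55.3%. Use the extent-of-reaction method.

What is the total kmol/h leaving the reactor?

1640 kmol/h

B reacted = 0.553 × 849 = 469.5 kmol/h; ν_B = −1, so ξ = 469.5/1 = 469.5 kmol/h.
Outlet amounts (n = n₀ + ν ξ):
  E: 960 − 1(469.5) = 490.5
  B: 849 − 1(469.5) = 379.5
  D: 0 + 1(469.5) = 469.5
  A: 304 (inert)
Total out = 490.5 + 379.5 + 469.5 + 304 = 1644 kmol/h.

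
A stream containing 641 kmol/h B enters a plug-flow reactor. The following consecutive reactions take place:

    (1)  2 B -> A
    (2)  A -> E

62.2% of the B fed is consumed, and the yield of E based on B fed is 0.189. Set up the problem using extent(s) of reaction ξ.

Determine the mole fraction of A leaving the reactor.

Conversion of B: B consumed = 2ξ₁ = 0.622 × 641 → ξ₁ = 199.4 kmol/h.
Yield of E: 1ξ₂ / 641 = 0.189 → ξ₂ = 121.1 kmol/h.
Outlet amounts (n = n₀ + Σ ν·ξ):
  B: 641 − 2(199.4) = 242.3
  A: 0 + 1(199.4) − 1(121.1) = 78.2
  E: 0 + 1(121.1) = 121.1
Total out = 441.6 kmol/h; y_A = 78.2 / 441.6 = 0.1771.

0.177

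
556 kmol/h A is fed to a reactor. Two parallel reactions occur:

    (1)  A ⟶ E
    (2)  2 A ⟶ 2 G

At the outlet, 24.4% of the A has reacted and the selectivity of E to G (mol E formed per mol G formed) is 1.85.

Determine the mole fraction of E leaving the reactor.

0.158

Conversion of A: A consumed = 0.244 × 556 = 135.7 kmol/h = 1ξ₁ + 2ξ₂.
Selectivity: 1ξ₁ / (2ξ₂) = 1.85 → ξ₁ = 3.7 ξ₂.
Substitute: (1·3.7 + 2) ξ₂ = 135.7 → ξ₂ = 23.8 kmol/h, ξ₁ = 88.06 kmol/h.
Outlet amounts (n = n₀ + Σ ν·ξ):
  A: 556 − 1(88.06) − 2(23.8) = 420.3
  E: 0 + 1(88.06) = 88.06
  G: 0 + 2(23.8) = 47.6
Total out = 556 kmol/h; y_E = 88.06 / 556 = 0.1584.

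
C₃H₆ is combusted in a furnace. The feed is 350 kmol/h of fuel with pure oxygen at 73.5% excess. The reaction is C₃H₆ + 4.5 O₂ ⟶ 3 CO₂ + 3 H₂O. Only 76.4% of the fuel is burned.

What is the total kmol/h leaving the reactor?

Stoichiometric O₂ = 4.5 × 350 = 1575 kmol/h; O₂ fed = 1575 × 1.735 = 2733 kmol/h.
Fuel reacted = 0.764 × 350 → ξ = 267.4 kmol/h.
Outlet (n = n₀ + ν ξ):
  C₃H₆: 350 − 1(267.4) = 82.6
  O₂: 2733 − 4.5(267.4) = 1529
  CO₂: 0 + 3(267.4) = 802.2
  H₂O: 0 + 3(267.4) = 802.2
Total out = 82.6 + 1529 + 802.2 + 802.2 = 3216 kmol/h.

3220 kmol/h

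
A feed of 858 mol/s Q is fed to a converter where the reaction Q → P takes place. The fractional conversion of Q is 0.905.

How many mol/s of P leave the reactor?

Q reacted = 0.905 × 858 = 776.5 mol/s; ν_Q = −1, so ξ = 776.5/1 = 776.5 mol/s.
Outlet amounts (n = n₀ + ν ξ):
  Q: 858 − 1(776.5) = 81.51
  P: 0 + 1(776.5) = 776.5

776 mol/s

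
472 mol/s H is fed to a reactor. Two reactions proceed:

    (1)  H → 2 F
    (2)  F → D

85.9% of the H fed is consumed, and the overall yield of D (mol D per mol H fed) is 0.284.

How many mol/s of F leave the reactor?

677 mol/s

Conversion of H: H consumed = 1ξ₁ = 0.859 × 472 → ξ₁ = 405.4 mol/s.
Yield of D: 1ξ₂ / 472 = 0.284 → ξ₂ = 134 mol/s.
Outlet amounts (n = n₀ + Σ ν·ξ):
  H: 472 − 1(405.4) = 66.55
  F: 0 + 2(405.4) − 1(134) = 676.8
  D: 0 + 1(134) = 134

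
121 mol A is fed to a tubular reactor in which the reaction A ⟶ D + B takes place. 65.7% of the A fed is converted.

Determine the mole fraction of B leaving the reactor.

0.396

A reacted = 0.657 × 121 = 79.5 mol; ν_A = −1, so ξ = 79.5/1 = 79.5 mol.
Outlet amounts (n = n₀ + ν ξ):
  A: 121 − 1(79.5) = 41.5
  D: 0 + 1(79.5) = 79.5
  B: 0 + 1(79.5) = 79.5
Total out = 200.5 mol; y_B = 79.5 / 200.5 = 0.3965.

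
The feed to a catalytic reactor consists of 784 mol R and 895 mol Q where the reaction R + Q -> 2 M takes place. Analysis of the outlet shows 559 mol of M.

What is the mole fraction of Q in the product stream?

0.367

For M: n = n₀ + 2ξ → 559 = 0 + 2ξ, giving ξ = 279.5 mol.
Outlet amounts (n = n₀ + ν ξ):
  R: 784 − 1(279.5) = 504.5
  Q: 895 − 1(279.5) = 615.5
  M: 0 + 2(279.5) = 559
Total out = 1679 mol; y_Q = 615.5 / 1679 = 0.3666.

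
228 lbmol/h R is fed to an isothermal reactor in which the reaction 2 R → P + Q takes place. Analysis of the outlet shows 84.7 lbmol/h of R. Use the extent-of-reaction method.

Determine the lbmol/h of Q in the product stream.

For R: n = n₀ − 2ξ → 84.7 = 228 − 2ξ, giving ξ = 71.65 lbmol/h.
Outlet amounts (n = n₀ + ν ξ):
  R: 228 − 2(71.65) = 84.7
  P: 0 + 1(71.65) = 71.65
  Q: 0 + 1(71.65) = 71.65

71.7 lbmol/h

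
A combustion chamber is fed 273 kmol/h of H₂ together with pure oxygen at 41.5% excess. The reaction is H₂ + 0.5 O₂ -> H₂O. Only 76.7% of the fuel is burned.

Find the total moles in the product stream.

Stoichiometric O₂ = 0.5 × 273 = 136.5 kmol/h; O₂ fed = 136.5 × 1.415 = 193.1 kmol/h.
Fuel reacted = 0.767 × 273 → ξ = 209.4 kmol/h.
Outlet (n = n₀ + ν ξ):
  H₂: 273 − 1(209.4) = 63.61
  O₂: 193.1 − 0.5(209.4) = 88.45
  H₂O: 0 + 1(209.4) = 209.4
Total out = 63.61 + 88.45 + 209.4 = 361.5 kmol/h.

361 kmol/h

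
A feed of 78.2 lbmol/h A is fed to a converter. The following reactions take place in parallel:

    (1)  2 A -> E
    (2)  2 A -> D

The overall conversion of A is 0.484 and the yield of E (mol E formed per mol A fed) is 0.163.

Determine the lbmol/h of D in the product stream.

Yield of E: 1ξ₁ / 78.2 = 0.163 → ξ₁ = 12.75 lbmol/h.
Conversion of A: 2ξ₁ + 2ξ₂ = 0.484 × 78.2 = 37.85 → ξ₂ = 6.178 lbmol/h.
Outlet amounts (n = n₀ + Σ ν·ξ):
  A: 78.2 − 2(12.75) − 2(6.178) = 40.35
  E: 0 + 1(12.75) = 12.75
  D: 0 + 1(6.178) = 6.178

6.18 lbmol/h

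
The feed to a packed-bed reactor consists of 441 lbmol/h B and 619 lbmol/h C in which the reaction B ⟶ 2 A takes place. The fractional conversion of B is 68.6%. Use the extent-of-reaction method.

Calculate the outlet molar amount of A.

B reacted = 0.686 × 441 = 302.5 lbmol/h; ν_B = −1, so ξ = 302.5/1 = 302.5 lbmol/h.
Outlet amounts (n = n₀ + ν ξ):
  B: 441 − 1(302.5) = 138.5
  A: 0 + 2(302.5) = 605.1
  C: 619 (inert)

605 lbmol/h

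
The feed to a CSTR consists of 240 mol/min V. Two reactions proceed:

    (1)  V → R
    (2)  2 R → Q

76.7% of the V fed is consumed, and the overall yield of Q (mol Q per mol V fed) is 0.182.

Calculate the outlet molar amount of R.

Conversion of V: V consumed = 1ξ₁ = 0.767 × 240 → ξ₁ = 184.1 mol/min.
Yield of Q: 1ξ₂ / 240 = 0.182 → ξ₂ = 43.68 mol/min.
Outlet amounts (n = n₀ + Σ ν·ξ):
  V: 240 − 1(184.1) = 55.92
  R: 0 + 1(184.1) − 2(43.68) = 96.72
  Q: 0 + 1(43.68) = 43.68

96.7 mol/min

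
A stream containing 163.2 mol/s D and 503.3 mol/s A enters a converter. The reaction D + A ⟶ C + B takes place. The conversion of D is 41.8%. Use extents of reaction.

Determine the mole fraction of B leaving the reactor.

D reacted = 0.418 × 163.2 = 68.22 mol/s; ν_D = −1, so ξ = 68.22/1 = 68.22 mol/s.
Outlet amounts (n = n₀ + ν ξ):
  D: 163.2 − 1(68.22) = 94.98
  A: 503.3 − 1(68.22) = 435.1
  C: 0 + 1(68.22) = 68.22
  B: 0 + 1(68.22) = 68.22
Total out = 666.5 mol/s; y_B = 68.22 / 666.5 = 0.1024.

0.102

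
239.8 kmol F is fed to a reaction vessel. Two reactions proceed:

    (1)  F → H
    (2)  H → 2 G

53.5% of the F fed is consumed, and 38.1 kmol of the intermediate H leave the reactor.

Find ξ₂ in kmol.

Conversion of F: F consumed = 1ξ₁ = 0.535 × 239.8 → ξ₁ = 128.3 kmol.
H balance: n_H = 0 + 1ξ₁ − 1ξ₂ = 38.1 → ξ₂ = (1·128.3 − 38.1)/1 = 90.19 kmol.
Outlet amounts (n = n₀ + Σ ν·ξ):
  F: 239.8 − 1(128.3) = 111.5
  H: 0 + 1(128.3) − 1(90.19) = 38.1
  G: 0 + 2(90.19) = 180.4

ξ₂ = 90.2 kmol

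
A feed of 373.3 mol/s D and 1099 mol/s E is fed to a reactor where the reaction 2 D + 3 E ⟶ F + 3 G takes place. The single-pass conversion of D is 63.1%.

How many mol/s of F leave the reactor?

118 mol/s

D reacted = 0.631 × 373.3 = 235.6 mol/s; ν_D = −2, so ξ = 235.6/2 = 117.8 mol/s.
Outlet amounts (n = n₀ + ν ξ):
  D: 373.3 − 2(117.8) = 137.7
  E: 1099 − 3(117.8) = 745.7
  F: 0 + 1(117.8) = 117.8
  G: 0 + 3(117.8) = 353.3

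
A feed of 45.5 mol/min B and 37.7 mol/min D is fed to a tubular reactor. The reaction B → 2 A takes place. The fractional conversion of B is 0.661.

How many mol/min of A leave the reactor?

60.2 mol/min

B reacted = 0.661 × 45.5 = 30.08 mol/min; ν_B = −1, so ξ = 30.08/1 = 30.08 mol/min.
Outlet amounts (n = n₀ + ν ξ):
  B: 45.5 − 1(30.08) = 15.42
  A: 0 + 2(30.08) = 60.15
  D: 37.7 (inert)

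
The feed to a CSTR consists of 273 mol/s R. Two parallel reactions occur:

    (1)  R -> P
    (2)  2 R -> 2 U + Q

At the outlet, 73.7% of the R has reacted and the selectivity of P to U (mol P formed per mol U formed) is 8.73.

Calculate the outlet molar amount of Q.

Conversion of R: R consumed = 0.737 × 273 = 201.2 mol/s = 1ξ₁ + 2ξ₂.
Selectivity: 1ξ₁ / (2ξ₂) = 8.73 → ξ₁ = 17.46 ξ₂.
Substitute: (1·17.46 + 2) ξ₂ = 201.2 → ξ₂ = 10.34 mol/s, ξ₁ = 180.5 mol/s.
Outlet amounts (n = n₀ + Σ ν·ξ):
  R: 273 − 1(180.5) − 2(10.34) = 71.8
  P: 0 + 1(180.5) = 180.5
  U: 0 + 2(10.34) = 20.68
  Q: 0 + 1(10.34) = 10.34

10.3 mol/s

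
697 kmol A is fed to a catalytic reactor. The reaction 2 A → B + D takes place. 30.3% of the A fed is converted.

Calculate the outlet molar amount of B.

A reacted = 0.303 × 697 = 211.2 kmol; ν_A = −2, so ξ = 211.2/2 = 105.6 kmol.
Outlet amounts (n = n₀ + ν ξ):
  A: 697 − 2(105.6) = 485.8
  B: 0 + 1(105.6) = 105.6
  D: 0 + 1(105.6) = 105.6

106 kmol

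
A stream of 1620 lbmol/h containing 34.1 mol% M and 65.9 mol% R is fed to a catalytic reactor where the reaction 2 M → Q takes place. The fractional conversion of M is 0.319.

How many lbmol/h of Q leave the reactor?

M reacted = 0.319 × 552.4 = 176.2 lbmol/h; ν_M = −2, so ξ = 176.2/2 = 88.11 lbmol/h.
Outlet amounts (n = n₀ + ν ξ):
  M: 552.4 − 2(88.11) = 376.2
  Q: 0 + 1(88.11) = 88.11
  R: 1068 (inert)

88.1 lbmol/h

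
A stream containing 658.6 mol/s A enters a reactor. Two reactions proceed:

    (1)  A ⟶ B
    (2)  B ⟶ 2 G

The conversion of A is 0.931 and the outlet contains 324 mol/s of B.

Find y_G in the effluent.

0.61

Conversion of A: A consumed = 1ξ₁ = 0.931 × 658.6 → ξ₁ = 613.2 mol/s.
B balance: n_B = 0 + 1ξ₁ − 1ξ₂ = 324 → ξ₂ = (1·613.2 − 324)/1 = 289.2 mol/s.
Outlet amounts (n = n₀ + Σ ν·ξ):
  A: 658.6 − 1(613.2) = 45.44
  B: 0 + 1(613.2) − 1(289.2) = 324
  G: 0 + 2(289.2) = 578.3
Total out = 947.8 mol/s; y_G = 578.3 / 947.8 = 0.6102.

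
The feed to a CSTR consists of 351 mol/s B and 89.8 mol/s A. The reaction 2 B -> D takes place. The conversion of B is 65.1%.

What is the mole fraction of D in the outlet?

B reacted = 0.651 × 351 = 228.5 mol/s; ν_B = −2, so ξ = 228.5/2 = 114.3 mol/s.
Outlet amounts (n = n₀ + ν ξ):
  B: 351 − 2(114.3) = 122.5
  D: 0 + 1(114.3) = 114.3
  A: 89.8 (inert)
Total out = 326.5 mol/s; y_D = 114.3 / 326.5 = 0.3499.

0.35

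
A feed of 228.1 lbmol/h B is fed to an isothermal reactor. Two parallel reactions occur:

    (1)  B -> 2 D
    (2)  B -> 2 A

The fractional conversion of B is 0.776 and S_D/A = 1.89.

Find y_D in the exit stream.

Conversion of B: B consumed = 0.776 × 228.1 = 177 lbmol/h = 1ξ₁ + 1ξ₂.
Selectivity: 2ξ₁ / (2ξ₂) = 1.89 → ξ₁ = 1.89 ξ₂.
Substitute: (1·1.89 + 1) ξ₂ = 177 → ξ₂ = 61.25 lbmol/h, ξ₁ = 115.8 lbmol/h.
Outlet amounts (n = n₀ + Σ ν·ξ):
  B: 228.1 − 1(115.8) − 1(61.25) = 51.09
  D: 0 + 2(115.8) = 231.5
  A: 0 + 2(61.25) = 122.5
Total out = 405.1 lbmol/h; y_D = 231.5 / 405.1 = 0.5715.

0.571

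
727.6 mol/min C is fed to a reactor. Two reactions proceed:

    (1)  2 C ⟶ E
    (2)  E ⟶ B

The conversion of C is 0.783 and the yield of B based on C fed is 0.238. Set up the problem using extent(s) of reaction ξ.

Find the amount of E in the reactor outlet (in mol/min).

112 mol/min

Conversion of C: C consumed = 2ξ₁ = 0.783 × 727.6 → ξ₁ = 284.9 mol/min.
Yield of B: 1ξ₂ / 727.6 = 0.238 → ξ₂ = 173.2 mol/min.
Outlet amounts (n = n₀ + Σ ν·ξ):
  C: 727.6 − 2(284.9) = 157.9
  E: 0 + 1(284.9) − 1(173.2) = 111.7
  B: 0 + 1(173.2) = 173.2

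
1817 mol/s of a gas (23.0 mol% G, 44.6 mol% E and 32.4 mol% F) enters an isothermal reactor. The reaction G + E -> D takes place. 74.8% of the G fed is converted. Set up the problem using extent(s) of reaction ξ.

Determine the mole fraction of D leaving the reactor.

0.208

G reacted = 0.748 × 417.9 = 312.6 mol/s; ν_G = −1, so ξ = 312.6/1 = 312.6 mol/s.
Outlet amounts (n = n₀ + ν ξ):
  G: 417.9 − 1(312.6) = 105.3
  E: 810.4 − 1(312.6) = 497.8
  D: 0 + 1(312.6) = 312.6
  F: 588.7 (inert)
Total out = 1504 mol/s; y_D = 312.6 / 1504 = 0.2078.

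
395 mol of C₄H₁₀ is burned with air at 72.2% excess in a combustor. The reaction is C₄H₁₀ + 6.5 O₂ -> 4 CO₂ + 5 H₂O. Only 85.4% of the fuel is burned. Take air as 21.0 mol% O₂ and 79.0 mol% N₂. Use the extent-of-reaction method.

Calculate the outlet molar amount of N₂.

Stoichiometric O₂ = 6.5 × 395 = 2568 mol; O₂ fed = 2568 × 1.722 = 4421 mol.
N₂ fed = 4421 × 79/21 = 16630 mol.
Fuel reacted = 0.854 × 395 → ξ = 337.3 mol.
Outlet (n = n₀ + ν ξ):
  C₄H₁₀: 395 − 1(337.3) = 57.67
  O₂: 4421 − 6.5(337.3) = 2229
  N₂: 16630 (inert)
  CO₂: 0 + 4(337.3) = 1349
  H₂O: 0 + 5(337.3) = 1687

16600 mol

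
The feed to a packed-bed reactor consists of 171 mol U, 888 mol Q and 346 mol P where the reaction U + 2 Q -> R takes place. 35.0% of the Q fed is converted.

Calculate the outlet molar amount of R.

155 mol

Q reacted = 0.35 × 888 = 310.8 mol; ν_Q = −2, so ξ = 310.8/2 = 155.4 mol.
Outlet amounts (n = n₀ + ν ξ):
  U: 171 − 1(155.4) = 15.6
  Q: 888 − 2(155.4) = 577.2
  R: 0 + 1(155.4) = 155.4
  P: 346 (inert)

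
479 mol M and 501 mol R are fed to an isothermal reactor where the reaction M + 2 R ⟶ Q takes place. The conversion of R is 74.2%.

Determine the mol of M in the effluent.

R reacted = 0.742 × 501 = 371.7 mol; ν_R = −2, so ξ = 371.7/2 = 185.9 mol.
Outlet amounts (n = n₀ + ν ξ):
  M: 479 − 1(185.9) = 293.1
  R: 501 − 2(185.9) = 129.3
  Q: 0 + 1(185.9) = 185.9

293 mol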